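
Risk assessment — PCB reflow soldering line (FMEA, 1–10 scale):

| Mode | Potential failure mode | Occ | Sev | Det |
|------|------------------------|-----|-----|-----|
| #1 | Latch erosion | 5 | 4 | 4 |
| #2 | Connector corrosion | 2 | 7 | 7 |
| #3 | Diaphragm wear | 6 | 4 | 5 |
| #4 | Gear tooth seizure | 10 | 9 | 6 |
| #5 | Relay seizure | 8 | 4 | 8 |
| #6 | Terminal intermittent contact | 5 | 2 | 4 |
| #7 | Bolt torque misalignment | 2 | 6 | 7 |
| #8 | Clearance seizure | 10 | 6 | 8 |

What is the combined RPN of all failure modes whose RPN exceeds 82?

1578

RPN = Severity × Occurrence × Detection:
  #1: 4 × 5 × 4 = 80
  #2: 7 × 2 × 7 = 98
  #3: 4 × 6 × 5 = 120
  #4: 9 × 10 × 6 = 540
  #5: 4 × 8 × 8 = 256
  #6: 2 × 5 × 4 = 40
  #7: 6 × 2 × 7 = 84
  #8: 6 × 10 × 8 = 480
RPN > 82: #2 (98), #3 (120), #4 (540), #5 (256), #7 (84), #8 (480).
Sum: 98 + 120 + 540 + 256 + 84 + 480 = 1578.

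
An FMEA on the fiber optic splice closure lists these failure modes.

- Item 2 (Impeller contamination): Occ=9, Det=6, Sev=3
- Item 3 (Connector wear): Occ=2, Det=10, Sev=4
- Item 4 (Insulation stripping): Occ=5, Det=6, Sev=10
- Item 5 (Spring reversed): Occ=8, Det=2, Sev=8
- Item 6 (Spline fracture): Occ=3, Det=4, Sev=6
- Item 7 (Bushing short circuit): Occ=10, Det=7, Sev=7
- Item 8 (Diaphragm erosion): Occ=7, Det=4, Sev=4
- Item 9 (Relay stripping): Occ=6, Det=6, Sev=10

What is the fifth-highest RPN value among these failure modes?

RPN = Severity × Occurrence × Detection:
  Item 2: 3 × 9 × 6 = 162
  Item 3: 4 × 2 × 10 = 80
  Item 4: 10 × 5 × 6 = 300
  Item 5: 8 × 8 × 2 = 128
  Item 6: 6 × 3 × 4 = 72
  Item 7: 7 × 10 × 7 = 490
  Item 8: 4 × 7 × 4 = 112
  Item 9: 10 × 6 × 6 = 360
Sorted descending: 490, 360, 300, 162, 128, 112, 80, 72.
The fifth-highest RPN is 128 (Item 5).

128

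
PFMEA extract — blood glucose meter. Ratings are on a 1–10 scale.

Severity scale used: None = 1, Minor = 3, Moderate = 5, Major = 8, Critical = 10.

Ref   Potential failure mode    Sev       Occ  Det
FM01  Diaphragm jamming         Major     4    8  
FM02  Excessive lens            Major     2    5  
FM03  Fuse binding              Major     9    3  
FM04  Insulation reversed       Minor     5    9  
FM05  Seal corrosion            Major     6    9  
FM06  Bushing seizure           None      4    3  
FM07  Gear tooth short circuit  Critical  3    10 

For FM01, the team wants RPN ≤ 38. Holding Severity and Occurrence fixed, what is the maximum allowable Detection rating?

FM01: S=8, O=4, D=8 → current RPN = 256.
Fixed product = 32. Need 32 × D ≤ 38, so D ≤ 38/32 = 1.19.
Maximum integer Detection rating = 1 (gives RPN 32; D=2 would give 64 > 38).

1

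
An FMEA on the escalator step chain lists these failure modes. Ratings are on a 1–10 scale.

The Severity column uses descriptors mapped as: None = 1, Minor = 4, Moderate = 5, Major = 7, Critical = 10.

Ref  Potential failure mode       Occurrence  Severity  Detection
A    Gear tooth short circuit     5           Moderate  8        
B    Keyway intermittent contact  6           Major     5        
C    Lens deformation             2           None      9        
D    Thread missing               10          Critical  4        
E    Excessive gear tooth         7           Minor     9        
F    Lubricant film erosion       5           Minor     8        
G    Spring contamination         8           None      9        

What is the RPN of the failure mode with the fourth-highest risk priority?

RPN = Severity × Occurrence × Detection:
  A: 5 × 5 × 8 = 200
  B: 7 × 6 × 5 = 210
  C: 1 × 2 × 9 = 18
  D: 10 × 10 × 4 = 400
  E: 4 × 7 × 9 = 252
  F: 4 × 5 × 8 = 160
  G: 1 × 8 × 9 = 72
Sorted descending: 400, 252, 210, 200, 160, 72, 18.
The fourth-highest RPN is 200 (A).

200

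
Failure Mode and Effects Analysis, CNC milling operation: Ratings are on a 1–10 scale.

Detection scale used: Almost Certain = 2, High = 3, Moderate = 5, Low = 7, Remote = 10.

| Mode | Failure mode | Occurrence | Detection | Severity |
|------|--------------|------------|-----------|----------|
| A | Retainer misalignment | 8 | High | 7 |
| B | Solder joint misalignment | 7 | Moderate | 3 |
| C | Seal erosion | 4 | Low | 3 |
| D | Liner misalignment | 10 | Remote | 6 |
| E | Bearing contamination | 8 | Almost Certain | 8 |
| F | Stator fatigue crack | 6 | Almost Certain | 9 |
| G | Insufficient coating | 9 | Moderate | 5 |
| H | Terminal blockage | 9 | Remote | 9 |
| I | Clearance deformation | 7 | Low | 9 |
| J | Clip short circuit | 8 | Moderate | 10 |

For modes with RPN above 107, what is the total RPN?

2880

RPN = Severity × Occurrence × Detection:
  A: 7 × 8 × 3 = 168
  B: 3 × 7 × 5 = 105
  C: 3 × 4 × 7 = 84
  D: 6 × 10 × 10 = 600
  E: 8 × 8 × 2 = 128
  F: 9 × 6 × 2 = 108
  G: 5 × 9 × 5 = 225
  H: 9 × 9 × 10 = 810
  I: 9 × 7 × 7 = 441
  J: 10 × 8 × 5 = 400
RPN > 107: A (168), D (600), E (128), F (108), G (225), H (810), I (441), J (400).
Sum: 168 + 600 + 128 + 108 + 225 + 810 + 441 + 400 = 2880.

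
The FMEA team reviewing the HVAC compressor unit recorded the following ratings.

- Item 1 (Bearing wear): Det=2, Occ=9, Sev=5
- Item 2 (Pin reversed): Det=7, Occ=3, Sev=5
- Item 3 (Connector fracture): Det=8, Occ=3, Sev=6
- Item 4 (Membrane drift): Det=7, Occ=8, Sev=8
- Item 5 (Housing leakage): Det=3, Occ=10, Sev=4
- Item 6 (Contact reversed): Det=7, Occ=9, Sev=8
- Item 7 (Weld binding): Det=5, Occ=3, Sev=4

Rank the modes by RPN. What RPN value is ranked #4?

RPN = Severity × Occurrence × Detection:
  Item 1: 5 × 9 × 2 = 90
  Item 2: 5 × 3 × 7 = 105
  Item 3: 6 × 3 × 8 = 144
  Item 4: 8 × 8 × 7 = 448
  Item 5: 4 × 10 × 3 = 120
  Item 6: 8 × 9 × 7 = 504
  Item 7: 4 × 3 × 5 = 60
Sorted descending: 504, 448, 144, 120, 105, 90, 60.
The fourth-highest RPN is 120 (Item 5).

120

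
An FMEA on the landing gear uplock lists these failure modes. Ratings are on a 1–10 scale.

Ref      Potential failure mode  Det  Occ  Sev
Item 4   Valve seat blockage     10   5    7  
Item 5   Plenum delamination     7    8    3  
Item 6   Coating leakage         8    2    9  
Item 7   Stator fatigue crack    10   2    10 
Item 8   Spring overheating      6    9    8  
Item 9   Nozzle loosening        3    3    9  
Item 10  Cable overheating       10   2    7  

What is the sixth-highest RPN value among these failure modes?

RPN = Severity × Occurrence × Detection:
  Item 4: 7 × 5 × 10 = 350
  Item 5: 3 × 8 × 7 = 168
  Item 6: 9 × 2 × 8 = 144
  Item 7: 10 × 2 × 10 = 200
  Item 8: 8 × 9 × 6 = 432
  Item 9: 9 × 3 × 3 = 81
  Item 10: 7 × 2 × 10 = 140
Sorted descending: 432, 350, 200, 168, 144, 140, 81.
The sixth-highest RPN is 140 (Item 10).

140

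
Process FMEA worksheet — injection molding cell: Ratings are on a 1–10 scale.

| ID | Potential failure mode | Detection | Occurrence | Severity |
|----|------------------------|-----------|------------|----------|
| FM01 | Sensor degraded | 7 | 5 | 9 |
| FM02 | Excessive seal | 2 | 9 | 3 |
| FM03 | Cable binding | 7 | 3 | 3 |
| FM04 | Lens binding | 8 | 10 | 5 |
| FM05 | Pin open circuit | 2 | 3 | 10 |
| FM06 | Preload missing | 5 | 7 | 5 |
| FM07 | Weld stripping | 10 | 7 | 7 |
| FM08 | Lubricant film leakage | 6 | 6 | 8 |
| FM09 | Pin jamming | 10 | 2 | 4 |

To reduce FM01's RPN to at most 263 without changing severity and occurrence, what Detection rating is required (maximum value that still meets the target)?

5

FM01: S=9, O=5, D=7 → current RPN = 315.
Fixed product = 45. Need 45 × D ≤ 263, so D ≤ 263/45 = 5.84.
Maximum integer Detection rating = 5 (gives RPN 225; D=6 would give 270 > 263).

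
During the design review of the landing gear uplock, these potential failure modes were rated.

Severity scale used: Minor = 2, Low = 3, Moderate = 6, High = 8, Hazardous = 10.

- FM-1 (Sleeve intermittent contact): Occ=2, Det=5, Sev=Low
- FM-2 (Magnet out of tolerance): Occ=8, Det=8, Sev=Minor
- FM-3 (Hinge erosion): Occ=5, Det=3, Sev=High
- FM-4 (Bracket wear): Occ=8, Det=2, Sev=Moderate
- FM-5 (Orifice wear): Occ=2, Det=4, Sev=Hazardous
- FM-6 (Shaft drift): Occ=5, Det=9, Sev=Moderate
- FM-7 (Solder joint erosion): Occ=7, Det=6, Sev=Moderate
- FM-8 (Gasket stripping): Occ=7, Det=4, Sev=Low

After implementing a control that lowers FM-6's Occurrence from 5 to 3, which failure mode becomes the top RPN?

FM-7

RPN = Severity × Occurrence × Detection:
  FM-1: 3 × 2 × 5 = 30
  FM-2: 2 × 8 × 8 = 128
  FM-3: 8 × 5 × 3 = 120
  FM-4: 6 × 8 × 2 = 96
  FM-5: 10 × 2 × 4 = 80
  FM-6: 6 × 5 × 9 = 270
  FM-7: 6 × 7 × 6 = 252
  FM-8: 3 × 7 × 4 = 84
After action: FM-6 → 6 × 3 × 9 = 162.
Revised RPNs: FM-7=252, FM-6=162, FM-2=128, FM-3=120, FM-4=96, FM-8=84, FM-5=80, FM-1=30.
Highest is now FM-7 (252).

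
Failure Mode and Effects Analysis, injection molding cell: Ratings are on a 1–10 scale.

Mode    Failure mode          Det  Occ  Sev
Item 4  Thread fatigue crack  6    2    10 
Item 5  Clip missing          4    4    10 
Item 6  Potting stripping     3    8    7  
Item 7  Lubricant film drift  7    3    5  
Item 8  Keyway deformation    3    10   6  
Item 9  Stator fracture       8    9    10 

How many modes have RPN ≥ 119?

RPN = Severity × Occurrence × Detection:
  Item 4: 10 × 2 × 6 = 120
  Item 5: 10 × 4 × 4 = 160
  Item 6: 7 × 8 × 3 = 168
  Item 7: 5 × 3 × 7 = 105
  Item 8: 6 × 10 × 3 = 180
  Item 9: 10 × 9 × 8 = 720
Modes with RPN ≥ 119: Item 4 (120), Item 5 (160), Item 6 (168), Item 8 (180), Item 9 (720) → 5.

5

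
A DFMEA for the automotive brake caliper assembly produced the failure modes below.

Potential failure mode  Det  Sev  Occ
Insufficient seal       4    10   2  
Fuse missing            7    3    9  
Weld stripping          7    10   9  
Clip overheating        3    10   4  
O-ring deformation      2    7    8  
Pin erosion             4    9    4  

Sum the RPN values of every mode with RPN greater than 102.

1195

RPN = Severity × Occurrence × Detection:
  Insufficient seal: 10 × 2 × 4 = 80
  Fuse missing: 3 × 9 × 7 = 189
  Weld stripping: 10 × 9 × 7 = 630
  Clip overheating: 10 × 4 × 3 = 120
  O-ring deformation: 7 × 8 × 2 = 112
  Pin erosion: 9 × 4 × 4 = 144
RPN > 102: Fuse missing (189), Weld stripping (630), Clip overheating (120), O-ring deformation (112), Pin erosion (144).
Sum: 189 + 630 + 120 + 112 + 144 = 1195.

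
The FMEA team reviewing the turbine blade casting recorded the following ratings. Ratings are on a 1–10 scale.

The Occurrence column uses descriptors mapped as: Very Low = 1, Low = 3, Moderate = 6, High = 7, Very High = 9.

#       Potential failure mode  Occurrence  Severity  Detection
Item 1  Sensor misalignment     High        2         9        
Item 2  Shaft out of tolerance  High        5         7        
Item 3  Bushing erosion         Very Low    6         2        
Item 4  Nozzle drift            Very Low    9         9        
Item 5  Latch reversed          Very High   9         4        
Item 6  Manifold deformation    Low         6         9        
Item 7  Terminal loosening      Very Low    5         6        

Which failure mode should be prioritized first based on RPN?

RPN = Severity × Occurrence × Detection:
  Item 1: 2 × 7 × 9 = 126
  Item 2: 5 × 7 × 7 = 245
  Item 3: 6 × 1 × 2 = 12
  Item 4: 9 × 1 × 9 = 81
  Item 5: 9 × 9 × 4 = 324
  Item 6: 6 × 3 × 9 = 162
  Item 7: 5 × 1 × 6 = 30
Highest RPN is 324 → Item 5.

Item 5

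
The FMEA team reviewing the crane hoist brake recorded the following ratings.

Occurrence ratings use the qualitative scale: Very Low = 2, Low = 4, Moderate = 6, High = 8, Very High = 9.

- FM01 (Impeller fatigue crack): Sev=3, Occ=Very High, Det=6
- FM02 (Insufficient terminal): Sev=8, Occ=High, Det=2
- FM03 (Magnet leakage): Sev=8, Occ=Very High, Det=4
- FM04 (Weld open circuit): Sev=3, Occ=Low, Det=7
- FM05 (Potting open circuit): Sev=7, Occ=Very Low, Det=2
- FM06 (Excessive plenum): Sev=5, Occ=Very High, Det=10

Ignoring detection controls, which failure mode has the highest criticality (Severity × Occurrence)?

Criticality = Severity × Occurrence:
  FM01: 3 × 9 = 27
  FM02: 8 × 8 = 64
  FM03: 8 × 9 = 72
  FM04: 3 × 4 = 12
  FM05: 7 × 2 = 14
  FM06: 5 × 9 = 45
Highest criticality is 72 → FM03.

FM03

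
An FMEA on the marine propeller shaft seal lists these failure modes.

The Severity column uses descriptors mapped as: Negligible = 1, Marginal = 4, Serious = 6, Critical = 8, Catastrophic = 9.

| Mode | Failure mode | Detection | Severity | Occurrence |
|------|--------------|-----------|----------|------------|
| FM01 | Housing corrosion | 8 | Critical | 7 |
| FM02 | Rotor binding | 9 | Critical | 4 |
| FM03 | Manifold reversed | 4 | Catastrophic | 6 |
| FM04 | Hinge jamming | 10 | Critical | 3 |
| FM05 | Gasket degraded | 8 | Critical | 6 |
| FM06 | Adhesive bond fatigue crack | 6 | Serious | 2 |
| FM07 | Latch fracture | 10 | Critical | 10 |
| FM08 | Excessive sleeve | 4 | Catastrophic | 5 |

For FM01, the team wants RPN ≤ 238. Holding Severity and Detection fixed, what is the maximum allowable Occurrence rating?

FM01: S=8, O=7, D=8 → current RPN = 448.
Fixed product = 64. Need 64 × O ≤ 238, so O ≤ 238/64 = 3.72.
Maximum integer Occurrence rating = 3 (gives RPN 192; O=4 would give 256 > 238).

3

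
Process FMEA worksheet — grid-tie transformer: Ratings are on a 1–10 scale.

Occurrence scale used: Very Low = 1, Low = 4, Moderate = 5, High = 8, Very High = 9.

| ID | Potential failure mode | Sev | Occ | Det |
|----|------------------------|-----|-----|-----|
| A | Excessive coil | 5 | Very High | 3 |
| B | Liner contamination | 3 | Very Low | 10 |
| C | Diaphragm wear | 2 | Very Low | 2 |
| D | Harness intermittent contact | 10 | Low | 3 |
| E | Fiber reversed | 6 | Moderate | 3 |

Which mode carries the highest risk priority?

A

RPN = Severity × Occurrence × Detection:
  A: 5 × 9 × 3 = 135
  B: 3 × 1 × 10 = 30
  C: 2 × 1 × 2 = 4
  D: 10 × 4 × 3 = 120
  E: 6 × 5 × 3 = 90
Highest RPN is 135 → A.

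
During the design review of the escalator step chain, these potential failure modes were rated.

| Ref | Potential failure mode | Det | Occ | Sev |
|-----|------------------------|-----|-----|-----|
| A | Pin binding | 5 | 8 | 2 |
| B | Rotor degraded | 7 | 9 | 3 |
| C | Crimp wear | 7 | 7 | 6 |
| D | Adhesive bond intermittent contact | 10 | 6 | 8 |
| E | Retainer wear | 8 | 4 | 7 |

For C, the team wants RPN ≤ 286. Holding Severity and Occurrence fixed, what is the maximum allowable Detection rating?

C: S=6, O=7, D=7 → current RPN = 294.
Fixed product = 42. Need 42 × D ≤ 286, so D ≤ 286/42 = 6.81.
Maximum integer Detection rating = 6 (gives RPN 252; D=7 would give 294 > 286).

6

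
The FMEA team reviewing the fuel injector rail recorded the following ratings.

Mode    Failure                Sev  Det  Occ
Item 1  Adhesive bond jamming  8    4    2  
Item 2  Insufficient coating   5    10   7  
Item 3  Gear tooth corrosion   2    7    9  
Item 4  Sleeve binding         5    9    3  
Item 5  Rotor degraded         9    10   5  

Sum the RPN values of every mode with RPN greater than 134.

RPN = Severity × Occurrence × Detection:
  Item 1: 8 × 2 × 4 = 64
  Item 2: 5 × 7 × 10 = 350
  Item 3: 2 × 9 × 7 = 126
  Item 4: 5 × 3 × 9 = 135
  Item 5: 9 × 5 × 10 = 450
RPN > 134: Item 2 (350), Item 4 (135), Item 5 (450).
Sum: 350 + 135 + 450 = 935.

935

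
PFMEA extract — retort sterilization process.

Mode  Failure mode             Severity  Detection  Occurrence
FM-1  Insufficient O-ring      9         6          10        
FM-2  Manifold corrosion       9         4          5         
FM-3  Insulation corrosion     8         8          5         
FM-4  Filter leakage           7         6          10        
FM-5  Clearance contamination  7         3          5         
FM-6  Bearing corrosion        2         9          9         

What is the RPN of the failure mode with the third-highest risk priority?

RPN = Severity × Occurrence × Detection:
  FM-1: 9 × 10 × 6 = 540
  FM-2: 9 × 5 × 4 = 180
  FM-3: 8 × 5 × 8 = 320
  FM-4: 7 × 10 × 6 = 420
  FM-5: 7 × 5 × 3 = 105
  FM-6: 2 × 9 × 9 = 162
Sorted descending: 540, 420, 320, 180, 162, 105.
The third-highest RPN is 320 (FM-3).

320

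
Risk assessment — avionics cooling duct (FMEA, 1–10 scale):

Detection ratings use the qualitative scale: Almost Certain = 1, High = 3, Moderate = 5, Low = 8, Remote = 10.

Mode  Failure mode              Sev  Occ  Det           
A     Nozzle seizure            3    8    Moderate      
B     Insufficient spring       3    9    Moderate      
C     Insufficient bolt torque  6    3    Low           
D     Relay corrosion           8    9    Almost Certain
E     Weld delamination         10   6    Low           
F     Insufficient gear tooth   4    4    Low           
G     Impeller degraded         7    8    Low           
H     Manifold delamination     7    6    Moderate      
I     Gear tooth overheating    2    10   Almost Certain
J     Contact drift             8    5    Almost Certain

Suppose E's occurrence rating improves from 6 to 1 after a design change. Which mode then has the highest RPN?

RPN = Severity × Occurrence × Detection:
  A: 3 × 8 × 5 = 120
  B: 3 × 9 × 5 = 135
  C: 6 × 3 × 8 = 144
  D: 8 × 9 × 1 = 72
  E: 10 × 6 × 8 = 480
  F: 4 × 4 × 8 = 128
  G: 7 × 8 × 8 = 448
  H: 7 × 6 × 5 = 210
  I: 2 × 10 × 1 = 20
  J: 8 × 5 × 1 = 40
After action: E → 10 × 1 × 8 = 80.
Revised RPNs: G=448, H=210, C=144, B=135, F=128, A=120, E=80, D=72, J=40, I=20.
Highest is now G (448).

G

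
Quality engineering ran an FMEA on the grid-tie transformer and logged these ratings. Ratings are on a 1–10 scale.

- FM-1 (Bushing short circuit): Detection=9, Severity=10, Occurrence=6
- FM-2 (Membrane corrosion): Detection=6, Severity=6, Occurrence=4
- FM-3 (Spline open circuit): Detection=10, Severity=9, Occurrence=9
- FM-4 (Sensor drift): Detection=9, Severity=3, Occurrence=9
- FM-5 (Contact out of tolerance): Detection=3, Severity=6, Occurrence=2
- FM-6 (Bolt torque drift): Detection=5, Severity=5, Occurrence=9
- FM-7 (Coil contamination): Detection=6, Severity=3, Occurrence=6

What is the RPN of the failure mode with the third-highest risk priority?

243

RPN = Severity × Occurrence × Detection:
  FM-1: 10 × 6 × 9 = 540
  FM-2: 6 × 4 × 6 = 144
  FM-3: 9 × 9 × 10 = 810
  FM-4: 3 × 9 × 9 = 243
  FM-5: 6 × 2 × 3 = 36
  FM-6: 5 × 9 × 5 = 225
  FM-7: 3 × 6 × 6 = 108
Sorted descending: 810, 540, 243, 225, 144, 108, 36.
The third-highest RPN is 243 (FM-4).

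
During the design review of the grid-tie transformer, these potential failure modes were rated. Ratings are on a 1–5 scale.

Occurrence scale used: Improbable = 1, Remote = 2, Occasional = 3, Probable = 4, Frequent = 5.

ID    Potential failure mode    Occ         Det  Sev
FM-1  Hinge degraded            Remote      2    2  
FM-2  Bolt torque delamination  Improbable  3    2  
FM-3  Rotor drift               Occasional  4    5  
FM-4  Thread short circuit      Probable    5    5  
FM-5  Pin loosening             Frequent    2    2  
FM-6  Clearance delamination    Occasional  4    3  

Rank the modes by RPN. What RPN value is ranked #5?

8

RPN = Severity × Occurrence × Detection:
  FM-1: 2 × 2 × 2 = 8
  FM-2: 2 × 1 × 3 = 6
  FM-3: 5 × 3 × 4 = 60
  FM-4: 5 × 4 × 5 = 100
  FM-5: 2 × 5 × 2 = 20
  FM-6: 3 × 3 × 4 = 36
Sorted descending: 100, 60, 36, 20, 8, 6.
The fifth-highest RPN is 8 (FM-1).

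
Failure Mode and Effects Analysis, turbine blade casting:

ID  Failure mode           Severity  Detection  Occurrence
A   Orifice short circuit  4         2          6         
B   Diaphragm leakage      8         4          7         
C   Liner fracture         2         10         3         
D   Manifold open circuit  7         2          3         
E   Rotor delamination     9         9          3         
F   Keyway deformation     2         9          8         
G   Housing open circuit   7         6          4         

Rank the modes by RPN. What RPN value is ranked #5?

RPN = Severity × Occurrence × Detection:
  A: 4 × 6 × 2 = 48
  B: 8 × 7 × 4 = 224
  C: 2 × 3 × 10 = 60
  D: 7 × 3 × 2 = 42
  E: 9 × 3 × 9 = 243
  F: 2 × 8 × 9 = 144
  G: 7 × 4 × 6 = 168
Sorted descending: 243, 224, 168, 144, 60, 48, 42.
The fifth-highest RPN is 60 (C).

60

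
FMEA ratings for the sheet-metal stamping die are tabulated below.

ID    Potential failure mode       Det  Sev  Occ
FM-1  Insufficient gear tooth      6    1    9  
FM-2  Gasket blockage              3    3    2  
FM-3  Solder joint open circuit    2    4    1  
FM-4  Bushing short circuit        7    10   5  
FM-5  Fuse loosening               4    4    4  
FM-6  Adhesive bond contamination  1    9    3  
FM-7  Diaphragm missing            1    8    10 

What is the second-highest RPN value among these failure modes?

RPN = Severity × Occurrence × Detection:
  FM-1: 1 × 9 × 6 = 54
  FM-2: 3 × 2 × 3 = 18
  FM-3: 4 × 1 × 2 = 8
  FM-4: 10 × 5 × 7 = 350
  FM-5: 4 × 4 × 4 = 64
  FM-6: 9 × 3 × 1 = 27
  FM-7: 8 × 10 × 1 = 80
Sorted descending: 350, 80, 64, 54, 27, 18, 8.
The second-highest RPN is 80 (FM-7).

80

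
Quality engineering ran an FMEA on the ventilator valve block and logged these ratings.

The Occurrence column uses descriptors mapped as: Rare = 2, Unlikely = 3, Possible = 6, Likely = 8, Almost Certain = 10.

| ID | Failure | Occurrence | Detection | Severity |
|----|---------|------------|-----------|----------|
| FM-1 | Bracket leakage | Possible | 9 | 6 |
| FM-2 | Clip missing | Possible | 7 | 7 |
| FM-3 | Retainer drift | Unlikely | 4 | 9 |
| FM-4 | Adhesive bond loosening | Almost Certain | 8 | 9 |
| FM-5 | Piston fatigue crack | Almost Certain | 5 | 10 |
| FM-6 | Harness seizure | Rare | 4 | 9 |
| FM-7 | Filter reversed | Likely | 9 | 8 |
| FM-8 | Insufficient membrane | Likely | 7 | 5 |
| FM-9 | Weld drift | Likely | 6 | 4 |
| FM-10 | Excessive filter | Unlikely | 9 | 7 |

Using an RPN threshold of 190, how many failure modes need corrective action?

7

RPN = Severity × Occurrence × Detection:
  FM-1: 6 × 6 × 9 = 324
  FM-2: 7 × 6 × 7 = 294
  FM-3: 9 × 3 × 4 = 108
  FM-4: 9 × 10 × 8 = 720
  FM-5: 10 × 10 × 5 = 500
  FM-6: 9 × 2 × 4 = 72
  FM-7: 8 × 8 × 9 = 576
  FM-8: 5 × 8 × 7 = 280
  FM-9: 4 × 8 × 6 = 192
  FM-10: 7 × 3 × 9 = 189
Modes with RPN ≥ 190: FM-1 (324), FM-2 (294), FM-4 (720), FM-5 (500), FM-7 (576), FM-8 (280), FM-9 (192) → 7.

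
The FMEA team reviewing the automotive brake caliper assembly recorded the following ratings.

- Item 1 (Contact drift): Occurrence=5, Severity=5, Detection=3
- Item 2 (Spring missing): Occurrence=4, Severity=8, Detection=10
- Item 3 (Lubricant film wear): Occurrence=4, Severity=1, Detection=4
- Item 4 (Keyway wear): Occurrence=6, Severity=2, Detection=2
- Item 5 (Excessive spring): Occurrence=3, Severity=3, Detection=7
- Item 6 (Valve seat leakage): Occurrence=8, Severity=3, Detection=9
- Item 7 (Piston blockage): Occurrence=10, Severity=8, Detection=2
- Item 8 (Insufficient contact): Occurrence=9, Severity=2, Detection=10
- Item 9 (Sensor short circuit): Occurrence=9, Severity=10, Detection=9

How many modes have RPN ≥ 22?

8

RPN = Severity × Occurrence × Detection:
  Item 1: 5 × 5 × 3 = 75
  Item 2: 8 × 4 × 10 = 320
  Item 3: 1 × 4 × 4 = 16
  Item 4: 2 × 6 × 2 = 24
  Item 5: 3 × 3 × 7 = 63
  Item 6: 3 × 8 × 9 = 216
  Item 7: 8 × 10 × 2 = 160
  Item 8: 2 × 9 × 10 = 180
  Item 9: 10 × 9 × 9 = 810
Modes with RPN ≥ 22: Item 1 (75), Item 2 (320), Item 4 (24), Item 5 (63), Item 6 (216), Item 7 (160), Item 8 (180), Item 9 (810) → 8.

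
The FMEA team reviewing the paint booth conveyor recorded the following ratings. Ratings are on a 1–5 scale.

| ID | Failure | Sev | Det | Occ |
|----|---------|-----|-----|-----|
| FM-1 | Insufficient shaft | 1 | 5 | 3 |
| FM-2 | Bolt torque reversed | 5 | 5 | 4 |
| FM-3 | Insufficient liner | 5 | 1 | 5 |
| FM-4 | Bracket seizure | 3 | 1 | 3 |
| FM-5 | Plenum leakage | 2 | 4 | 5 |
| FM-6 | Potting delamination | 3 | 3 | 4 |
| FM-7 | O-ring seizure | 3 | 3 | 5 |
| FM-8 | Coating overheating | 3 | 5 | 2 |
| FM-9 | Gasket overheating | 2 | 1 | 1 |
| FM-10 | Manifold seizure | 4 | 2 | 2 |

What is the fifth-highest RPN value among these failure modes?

30

RPN = Severity × Occurrence × Detection:
  FM-1: 1 × 3 × 5 = 15
  FM-2: 5 × 4 × 5 = 100
  FM-3: 5 × 5 × 1 = 25
  FM-4: 3 × 3 × 1 = 9
  FM-5: 2 × 5 × 4 = 40
  FM-6: 3 × 4 × 3 = 36
  FM-7: 3 × 5 × 3 = 45
  FM-8: 3 × 2 × 5 = 30
  FM-9: 2 × 1 × 1 = 2
  FM-10: 4 × 2 × 2 = 16
Sorted descending: 100, 45, 40, 36, 30, 25, 16, 15, 9, 2.
The fifth-highest RPN is 30 (FM-8).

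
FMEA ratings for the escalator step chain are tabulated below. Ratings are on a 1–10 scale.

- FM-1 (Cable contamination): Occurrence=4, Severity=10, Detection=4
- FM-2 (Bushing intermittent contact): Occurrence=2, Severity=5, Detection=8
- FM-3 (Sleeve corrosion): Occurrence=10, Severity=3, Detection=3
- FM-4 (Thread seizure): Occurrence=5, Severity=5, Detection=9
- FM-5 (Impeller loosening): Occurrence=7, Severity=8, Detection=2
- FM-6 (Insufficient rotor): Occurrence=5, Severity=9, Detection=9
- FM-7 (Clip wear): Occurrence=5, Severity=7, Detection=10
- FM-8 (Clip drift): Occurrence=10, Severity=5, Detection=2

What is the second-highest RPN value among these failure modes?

350

RPN = Severity × Occurrence × Detection:
  FM-1: 10 × 4 × 4 = 160
  FM-2: 5 × 2 × 8 = 80
  FM-3: 3 × 10 × 3 = 90
  FM-4: 5 × 5 × 9 = 225
  FM-5: 8 × 7 × 2 = 112
  FM-6: 9 × 5 × 9 = 405
  FM-7: 7 × 5 × 10 = 350
  FM-8: 5 × 10 × 2 = 100
Sorted descending: 405, 350, 225, 160, 112, 100, 90, 80.
The second-highest RPN is 350 (FM-7).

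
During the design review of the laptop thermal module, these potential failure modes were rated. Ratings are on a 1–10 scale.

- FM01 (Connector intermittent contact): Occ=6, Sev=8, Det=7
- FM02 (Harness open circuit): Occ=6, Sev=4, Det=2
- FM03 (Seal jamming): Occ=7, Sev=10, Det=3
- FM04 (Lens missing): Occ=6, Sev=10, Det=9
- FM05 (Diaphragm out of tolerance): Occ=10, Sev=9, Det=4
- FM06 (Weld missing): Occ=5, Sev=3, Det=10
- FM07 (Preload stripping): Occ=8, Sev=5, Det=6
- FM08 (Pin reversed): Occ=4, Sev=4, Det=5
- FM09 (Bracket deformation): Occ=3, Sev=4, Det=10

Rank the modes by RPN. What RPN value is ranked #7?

RPN = Severity × Occurrence × Detection:
  FM01: 8 × 6 × 7 = 336
  FM02: 4 × 6 × 2 = 48
  FM03: 10 × 7 × 3 = 210
  FM04: 10 × 6 × 9 = 540
  FM05: 9 × 10 × 4 = 360
  FM06: 3 × 5 × 10 = 150
  FM07: 5 × 8 × 6 = 240
  FM08: 4 × 4 × 5 = 80
  FM09: 4 × 3 × 10 = 120
Sorted descending: 540, 360, 336, 240, 210, 150, 120, 80, 48.
The seventh-highest RPN is 120 (FM09).

120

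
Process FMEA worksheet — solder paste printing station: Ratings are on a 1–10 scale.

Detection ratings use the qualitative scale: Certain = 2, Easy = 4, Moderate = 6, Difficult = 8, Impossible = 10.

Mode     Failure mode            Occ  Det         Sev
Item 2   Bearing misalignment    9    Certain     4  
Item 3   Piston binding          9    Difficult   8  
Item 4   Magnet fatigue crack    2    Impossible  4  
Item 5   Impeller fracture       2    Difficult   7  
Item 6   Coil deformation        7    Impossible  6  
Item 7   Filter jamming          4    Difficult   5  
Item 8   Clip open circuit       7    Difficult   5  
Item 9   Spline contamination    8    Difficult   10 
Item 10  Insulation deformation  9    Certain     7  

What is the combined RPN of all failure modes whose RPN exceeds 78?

RPN = Severity × Occurrence × Detection:
  Item 2: 4 × 9 × 2 = 72
  Item 3: 8 × 9 × 8 = 576
  Item 4: 4 × 2 × 10 = 80
  Item 5: 7 × 2 × 8 = 112
  Item 6: 6 × 7 × 10 = 420
  Item 7: 5 × 4 × 8 = 160
  Item 8: 5 × 7 × 8 = 280
  Item 9: 10 × 8 × 8 = 640
  Item 10: 7 × 9 × 2 = 126
RPN > 78: Item 3 (576), Item 4 (80), Item 5 (112), Item 6 (420), Item 7 (160), Item 8 (280), Item 9 (640), Item 10 (126).
Sum: 576 + 80 + 112 + 420 + 160 + 280 + 640 + 126 = 2394.

2394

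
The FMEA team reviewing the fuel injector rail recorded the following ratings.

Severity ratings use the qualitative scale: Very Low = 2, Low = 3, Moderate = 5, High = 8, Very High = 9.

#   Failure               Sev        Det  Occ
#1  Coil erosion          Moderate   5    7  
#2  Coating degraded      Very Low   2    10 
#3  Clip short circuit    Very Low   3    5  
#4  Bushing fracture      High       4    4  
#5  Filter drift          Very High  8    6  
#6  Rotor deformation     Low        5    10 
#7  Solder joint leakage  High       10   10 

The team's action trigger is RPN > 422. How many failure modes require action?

RPN = Severity × Occurrence × Detection:
  #1: 5 × 7 × 5 = 175
  #2: 2 × 10 × 2 = 40
  #3: 2 × 5 × 3 = 30
  #4: 8 × 4 × 4 = 128
  #5: 9 × 6 × 8 = 432
  #6: 3 × 10 × 5 = 150
  #7: 8 × 10 × 10 = 800
Modes with RPN > 422: #5 (432), #7 (800) → 2.

2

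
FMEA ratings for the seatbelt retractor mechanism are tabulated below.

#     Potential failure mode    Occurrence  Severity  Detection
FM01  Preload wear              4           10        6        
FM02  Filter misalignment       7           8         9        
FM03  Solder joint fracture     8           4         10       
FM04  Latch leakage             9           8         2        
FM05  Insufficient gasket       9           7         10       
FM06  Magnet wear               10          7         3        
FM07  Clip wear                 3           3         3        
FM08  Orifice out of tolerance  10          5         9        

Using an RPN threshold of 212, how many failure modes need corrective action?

RPN = Severity × Occurrence × Detection:
  FM01: 10 × 4 × 6 = 240
  FM02: 8 × 7 × 9 = 504
  FM03: 4 × 8 × 10 = 320
  FM04: 8 × 9 × 2 = 144
  FM05: 7 × 9 × 10 = 630
  FM06: 7 × 10 × 3 = 210
  FM07: 3 × 3 × 3 = 27
  FM08: 5 × 10 × 9 = 450
Modes with RPN ≥ 212: FM01 (240), FM02 (504), FM03 (320), FM05 (630), FM08 (450) → 5.

5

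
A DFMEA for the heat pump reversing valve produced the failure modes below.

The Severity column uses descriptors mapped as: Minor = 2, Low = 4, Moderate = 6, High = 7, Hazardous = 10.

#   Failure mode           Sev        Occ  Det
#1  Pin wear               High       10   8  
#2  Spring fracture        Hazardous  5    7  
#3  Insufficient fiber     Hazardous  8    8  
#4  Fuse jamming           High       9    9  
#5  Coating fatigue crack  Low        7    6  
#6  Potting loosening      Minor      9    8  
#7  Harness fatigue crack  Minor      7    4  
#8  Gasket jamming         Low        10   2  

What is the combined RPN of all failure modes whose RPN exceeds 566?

RPN = Severity × Occurrence × Detection:
  #1: 7 × 10 × 8 = 560
  #2: 10 × 5 × 7 = 350
  #3: 10 × 8 × 8 = 640
  #4: 7 × 9 × 9 = 567
  #5: 4 × 7 × 6 = 168
  #6: 2 × 9 × 8 = 144
  #7: 2 × 7 × 4 = 56
  #8: 4 × 10 × 2 = 80
RPN > 566: #3 (640), #4 (567).
Sum: 640 + 567 = 1207.

1207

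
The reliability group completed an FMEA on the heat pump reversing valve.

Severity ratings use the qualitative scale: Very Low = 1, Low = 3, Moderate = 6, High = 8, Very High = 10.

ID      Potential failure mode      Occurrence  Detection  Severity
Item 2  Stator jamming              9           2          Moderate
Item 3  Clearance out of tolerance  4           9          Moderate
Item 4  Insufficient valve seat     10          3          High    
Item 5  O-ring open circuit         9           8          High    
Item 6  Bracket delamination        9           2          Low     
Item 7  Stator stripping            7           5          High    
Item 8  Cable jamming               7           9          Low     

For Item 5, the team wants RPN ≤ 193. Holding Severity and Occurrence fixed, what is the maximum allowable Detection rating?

2

Item 5: S=8, O=9, D=8 → current RPN = 576.
Fixed product = 72. Need 72 × D ≤ 193, so D ≤ 193/72 = 2.68.
Maximum integer Detection rating = 2 (gives RPN 144; D=3 would give 216 > 193).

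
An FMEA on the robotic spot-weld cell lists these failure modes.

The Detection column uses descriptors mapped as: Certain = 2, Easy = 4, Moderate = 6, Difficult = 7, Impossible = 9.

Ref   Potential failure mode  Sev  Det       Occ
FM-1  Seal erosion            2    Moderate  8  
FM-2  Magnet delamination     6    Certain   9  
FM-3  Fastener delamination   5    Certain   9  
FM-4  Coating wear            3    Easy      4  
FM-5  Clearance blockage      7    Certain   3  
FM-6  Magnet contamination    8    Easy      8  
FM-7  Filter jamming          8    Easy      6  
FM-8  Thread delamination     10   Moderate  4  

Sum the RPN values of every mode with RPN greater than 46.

RPN = Severity × Occurrence × Detection:
  FM-1: 2 × 8 × 6 = 96
  FM-2: 6 × 9 × 2 = 108
  FM-3: 5 × 9 × 2 = 90
  FM-4: 3 × 4 × 4 = 48
  FM-5: 7 × 3 × 2 = 42
  FM-6: 8 × 8 × 4 = 256
  FM-7: 8 × 6 × 4 = 192
  FM-8: 10 × 4 × 6 = 240
RPN > 46: FM-1 (96), FM-2 (108), FM-3 (90), FM-4 (48), FM-6 (256), FM-7 (192), FM-8 (240).
Sum: 96 + 108 + 90 + 48 + 256 + 192 + 240 = 1030.

1030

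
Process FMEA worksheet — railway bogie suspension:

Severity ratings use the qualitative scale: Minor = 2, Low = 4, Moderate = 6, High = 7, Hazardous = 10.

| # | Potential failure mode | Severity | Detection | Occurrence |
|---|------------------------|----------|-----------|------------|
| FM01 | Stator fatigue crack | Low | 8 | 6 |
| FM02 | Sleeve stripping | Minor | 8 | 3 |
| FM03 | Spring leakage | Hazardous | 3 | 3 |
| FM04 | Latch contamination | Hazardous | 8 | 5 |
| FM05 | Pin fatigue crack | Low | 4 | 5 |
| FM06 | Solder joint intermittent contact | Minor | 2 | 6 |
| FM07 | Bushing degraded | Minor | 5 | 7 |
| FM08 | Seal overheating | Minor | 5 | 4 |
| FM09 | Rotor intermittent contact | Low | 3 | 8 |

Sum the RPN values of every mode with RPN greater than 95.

688

RPN = Severity × Occurrence × Detection:
  FM01: 4 × 6 × 8 = 192
  FM02: 2 × 3 × 8 = 48
  FM03: 10 × 3 × 3 = 90
  FM04: 10 × 5 × 8 = 400
  FM05: 4 × 5 × 4 = 80
  FM06: 2 × 6 × 2 = 24
  FM07: 2 × 7 × 5 = 70
  FM08: 2 × 4 × 5 = 40
  FM09: 4 × 8 × 3 = 96
RPN > 95: FM01 (192), FM04 (400), FM09 (96).
Sum: 192 + 400 + 96 = 688.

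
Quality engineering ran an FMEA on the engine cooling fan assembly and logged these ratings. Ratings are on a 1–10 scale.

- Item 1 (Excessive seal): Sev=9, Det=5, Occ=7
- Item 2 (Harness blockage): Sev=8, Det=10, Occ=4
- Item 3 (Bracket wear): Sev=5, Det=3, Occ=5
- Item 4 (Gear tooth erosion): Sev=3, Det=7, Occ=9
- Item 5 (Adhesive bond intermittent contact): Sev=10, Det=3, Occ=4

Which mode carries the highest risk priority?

Item 2

RPN = Severity × Occurrence × Detection:
  Item 1: 9 × 7 × 5 = 315
  Item 2: 8 × 4 × 10 = 320
  Item 3: 5 × 5 × 3 = 75
  Item 4: 3 × 9 × 7 = 189
  Item 5: 10 × 4 × 3 = 120
Highest RPN is 320 → Item 2.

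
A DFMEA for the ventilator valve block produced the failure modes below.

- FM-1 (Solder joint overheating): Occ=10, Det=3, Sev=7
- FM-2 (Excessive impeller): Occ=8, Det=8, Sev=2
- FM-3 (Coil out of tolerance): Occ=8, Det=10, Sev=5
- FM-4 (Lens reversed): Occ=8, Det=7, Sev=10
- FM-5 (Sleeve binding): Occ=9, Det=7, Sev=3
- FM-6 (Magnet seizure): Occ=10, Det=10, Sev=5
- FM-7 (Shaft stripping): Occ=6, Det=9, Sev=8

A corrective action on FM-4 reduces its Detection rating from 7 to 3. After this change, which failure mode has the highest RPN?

FM-6

RPN = Severity × Occurrence × Detection:
  FM-1: 7 × 10 × 3 = 210
  FM-2: 2 × 8 × 8 = 128
  FM-3: 5 × 8 × 10 = 400
  FM-4: 10 × 8 × 7 = 560
  FM-5: 3 × 9 × 7 = 189
  FM-6: 5 × 10 × 10 = 500
  FM-7: 8 × 6 × 9 = 432
After action: FM-4 → 10 × 8 × 3 = 240.
Revised RPNs: FM-6=500, FM-7=432, FM-3=400, FM-4=240, FM-1=210, FM-5=189, FM-2=128.
Highest is now FM-6 (500).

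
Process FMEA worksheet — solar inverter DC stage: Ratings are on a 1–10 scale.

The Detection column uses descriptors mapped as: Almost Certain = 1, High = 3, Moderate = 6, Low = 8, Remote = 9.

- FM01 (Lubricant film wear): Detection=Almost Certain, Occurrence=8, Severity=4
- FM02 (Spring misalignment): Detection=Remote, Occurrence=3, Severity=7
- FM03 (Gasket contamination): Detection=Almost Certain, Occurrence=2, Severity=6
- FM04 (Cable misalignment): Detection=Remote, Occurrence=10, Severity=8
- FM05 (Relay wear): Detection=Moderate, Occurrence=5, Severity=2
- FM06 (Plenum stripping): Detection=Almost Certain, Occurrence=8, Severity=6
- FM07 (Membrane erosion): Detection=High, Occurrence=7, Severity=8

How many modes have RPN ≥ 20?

RPN = Severity × Occurrence × Detection:
  FM01: 4 × 8 × 1 = 32
  FM02: 7 × 3 × 9 = 189
  FM03: 6 × 2 × 1 = 12
  FM04: 8 × 10 × 9 = 720
  FM05: 2 × 5 × 6 = 60
  FM06: 6 × 8 × 1 = 48
  FM07: 8 × 7 × 3 = 168
Modes with RPN ≥ 20: FM01 (32), FM02 (189), FM04 (720), FM05 (60), FM06 (48), FM07 (168) → 6.

6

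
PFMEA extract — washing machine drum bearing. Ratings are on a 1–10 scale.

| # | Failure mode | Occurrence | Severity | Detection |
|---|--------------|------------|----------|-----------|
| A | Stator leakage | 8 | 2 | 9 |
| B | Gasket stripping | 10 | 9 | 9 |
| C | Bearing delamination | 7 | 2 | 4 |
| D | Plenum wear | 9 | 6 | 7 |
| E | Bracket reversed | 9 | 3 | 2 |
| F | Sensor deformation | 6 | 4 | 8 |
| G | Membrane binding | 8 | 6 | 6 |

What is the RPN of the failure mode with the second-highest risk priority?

RPN = Severity × Occurrence × Detection:
  A: 2 × 8 × 9 = 144
  B: 9 × 10 × 9 = 810
  C: 2 × 7 × 4 = 56
  D: 6 × 9 × 7 = 378
  E: 3 × 9 × 2 = 54
  F: 4 × 6 × 8 = 192
  G: 6 × 8 × 6 = 288
Sorted descending: 810, 378, 288, 192, 144, 56, 54.
The second-highest RPN is 378 (D).

378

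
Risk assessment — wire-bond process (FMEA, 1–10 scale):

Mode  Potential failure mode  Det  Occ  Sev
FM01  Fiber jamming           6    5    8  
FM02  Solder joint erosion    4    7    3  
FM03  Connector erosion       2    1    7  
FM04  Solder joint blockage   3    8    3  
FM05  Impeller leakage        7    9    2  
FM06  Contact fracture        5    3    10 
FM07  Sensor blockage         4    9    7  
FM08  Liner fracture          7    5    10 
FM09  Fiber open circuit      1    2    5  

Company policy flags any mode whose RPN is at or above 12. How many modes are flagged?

8

RPN = Severity × Occurrence × Detection:
  FM01: 8 × 5 × 6 = 240
  FM02: 3 × 7 × 4 = 84
  FM03: 7 × 1 × 2 = 14
  FM04: 3 × 8 × 3 = 72
  FM05: 2 × 9 × 7 = 126
  FM06: 10 × 3 × 5 = 150
  FM07: 7 × 9 × 4 = 252
  FM08: 10 × 5 × 7 = 350
  FM09: 5 × 2 × 1 = 10
Modes with RPN ≥ 12: FM01 (240), FM02 (84), FM03 (14), FM04 (72), FM05 (126), FM06 (150), FM07 (252), FM08 (350) → 8.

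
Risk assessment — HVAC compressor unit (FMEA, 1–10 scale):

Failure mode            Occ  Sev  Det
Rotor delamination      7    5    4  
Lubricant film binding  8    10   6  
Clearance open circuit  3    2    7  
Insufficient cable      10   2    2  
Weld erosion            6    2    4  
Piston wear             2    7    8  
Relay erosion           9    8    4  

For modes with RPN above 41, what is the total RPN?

RPN = Severity × Occurrence × Detection:
  Rotor delamination: 5 × 7 × 4 = 140
  Lubricant film binding: 10 × 8 × 6 = 480
  Clearance open circuit: 2 × 3 × 7 = 42
  Insufficient cable: 2 × 10 × 2 = 40
  Weld erosion: 2 × 6 × 4 = 48
  Piston wear: 7 × 2 × 8 = 112
  Relay erosion: 8 × 9 × 4 = 288
RPN > 41: Rotor delamination (140), Lubricant film binding (480), Clearance open circuit (42), Weld erosion (48), Piston wear (112), Relay erosion (288).
Sum: 140 + 480 + 42 + 48 + 112 + 288 = 1110.

1110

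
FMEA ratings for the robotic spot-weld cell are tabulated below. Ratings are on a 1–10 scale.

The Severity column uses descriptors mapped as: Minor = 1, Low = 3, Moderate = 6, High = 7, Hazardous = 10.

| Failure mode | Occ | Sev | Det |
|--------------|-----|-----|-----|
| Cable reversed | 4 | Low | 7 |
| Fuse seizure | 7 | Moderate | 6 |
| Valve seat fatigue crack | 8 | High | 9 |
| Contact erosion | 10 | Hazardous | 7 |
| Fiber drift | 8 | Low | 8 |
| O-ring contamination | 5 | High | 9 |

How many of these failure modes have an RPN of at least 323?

2

RPN = Severity × Occurrence × Detection:
  Cable reversed: 3 × 4 × 7 = 84
  Fuse seizure: 6 × 7 × 6 = 252
  Valve seat fatigue crack: 7 × 8 × 9 = 504
  Contact erosion: 10 × 10 × 7 = 700
  Fiber drift: 3 × 8 × 8 = 192
  O-ring contamination: 7 × 5 × 9 = 315
Modes with RPN ≥ 323: Valve seat fatigue crack (504), Contact erosion (700) → 2.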